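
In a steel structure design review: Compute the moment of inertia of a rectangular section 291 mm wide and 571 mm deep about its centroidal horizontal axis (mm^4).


I = b * h^3 / 12
= 291 * 571^3 / 12
= 291 * 186169411 / 12
= 4514608216.75 mm^4

4514608216.75 mm^4


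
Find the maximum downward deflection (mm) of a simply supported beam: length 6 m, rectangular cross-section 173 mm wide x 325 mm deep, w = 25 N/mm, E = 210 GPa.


I = 173 * 325^3 / 12 = 494897135.42 mm^4
L = 6000.0 mm, w = 25 N/mm, E = 210000.0 MPa
delta = 5 * w * L^4 / (384 * E * I)
= 5 * 25 * 6000.0^4 / (384 * 210000.0 * 494897135.42)
= 4.0593 mm

4.0593 mm


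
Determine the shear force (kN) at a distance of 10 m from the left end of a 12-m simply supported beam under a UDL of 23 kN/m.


R_A = w * L / 2 = 23 * 12 / 2 = 138.0 kN
V(x) = R_A - w * x = 138.0 - 23 * 10
= -92.0 kN

-92.0 kN


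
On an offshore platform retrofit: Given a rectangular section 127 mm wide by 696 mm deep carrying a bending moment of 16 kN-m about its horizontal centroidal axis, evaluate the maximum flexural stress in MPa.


I = b * h^3 / 12 = 127 * 696^3 / 12 = 3568208256.0 mm^4
y = h / 2 = 696 / 2 = 348.0 mm
M = 16 kN-m = 16000000.0 N-mm
sigma = M * y / I = 16000000.0 * 348.0 / 3568208256.0
= 1.56 MPa

1.56 MPa


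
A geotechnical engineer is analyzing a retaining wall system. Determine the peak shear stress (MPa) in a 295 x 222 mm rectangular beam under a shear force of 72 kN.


A = b * h = 295 * 222 = 65490 mm^2
V = 72 kN = 72000.0 N
tau_max = 1.5 * V / A = 1.5 * 72000.0 / 65490
= 1.6491 MPa

1.6491 MPa


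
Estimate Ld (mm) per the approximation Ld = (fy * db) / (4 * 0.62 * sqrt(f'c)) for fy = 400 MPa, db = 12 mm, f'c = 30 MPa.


Ld = (fy * db) / (4 * 0.62 * sqrt(f'c))
= (400 * 12) / (4 * 0.62 * sqrt(30))
= 4800 / 13.5835
= 353.37 mm

353.37 mm


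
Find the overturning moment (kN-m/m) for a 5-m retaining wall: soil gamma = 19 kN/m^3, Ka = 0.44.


Pa = 0.5 * Ka * gamma * H^2
= 0.5 * 0.44 * 19 * 5^2
= 104.5 kN/m
Arm = H / 3 = 5 / 3 = 1.6667 m
Mo = Pa * arm = Pa * H / 3 = 104.5 * 5 / 3 = 174.1667 kN-m/m

174.1667 kN-m/m


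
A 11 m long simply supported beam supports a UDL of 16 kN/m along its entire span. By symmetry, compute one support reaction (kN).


Total load = w * L = 16 * 11 = 176 kN
By symmetry, each reaction R = total / 2 = 176 / 2 = 88.0 kN

88.0 kN


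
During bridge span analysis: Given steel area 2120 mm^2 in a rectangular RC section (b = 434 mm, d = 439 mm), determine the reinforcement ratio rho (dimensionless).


rho = As / (b * d)
= 2120 / (434 * 439)
= 2120 / 190526
= 0.011127 (dimensionless)

0.011127 (dimensionless)


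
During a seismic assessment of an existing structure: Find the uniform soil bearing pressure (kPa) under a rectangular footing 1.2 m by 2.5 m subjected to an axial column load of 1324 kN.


A = 1.2 * 2.5 = 3.0 m^2
q = P / A = 1324 / 3.0
= 441.3333 kPa

441.3333 kPa


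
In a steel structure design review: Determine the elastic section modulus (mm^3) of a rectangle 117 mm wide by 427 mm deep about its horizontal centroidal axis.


S = b * h^2 / 6
= 117 * 427^2 / 6
= 117 * 182329 / 6
= 3555415.5 mm^3

3555415.5 mm^3


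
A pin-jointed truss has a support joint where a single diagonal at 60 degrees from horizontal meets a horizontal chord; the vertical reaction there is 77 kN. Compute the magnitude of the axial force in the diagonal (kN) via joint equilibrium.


At the joint, only the diagonal has a vertical component, so vertical equilibrium gives:
F * sin(60) = 77
F = 77 / sin(60)
= 77 / 0.866025
= 88.91 kN

88.91 kN


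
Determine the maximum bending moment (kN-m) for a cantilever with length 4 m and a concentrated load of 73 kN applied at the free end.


For a cantilever with a point load at the free end:
M_max = P * L = 73 * 4 = 292 kN-m

292 kN-m


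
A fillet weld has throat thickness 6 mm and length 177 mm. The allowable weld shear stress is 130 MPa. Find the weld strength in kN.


Strength = throat * length * allowable stress
= 6 * 177 * 130 N
= 138060 N
= 138.06 kN

138.06 kN


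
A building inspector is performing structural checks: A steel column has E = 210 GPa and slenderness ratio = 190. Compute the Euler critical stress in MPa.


sigma_cr = pi^2 * E / lambda^2
= 9.8696 * 210000.0 / 190^2
= 9.8696 * 210000.0 / 36100
= 57.4132 MPa

57.4132 MPa


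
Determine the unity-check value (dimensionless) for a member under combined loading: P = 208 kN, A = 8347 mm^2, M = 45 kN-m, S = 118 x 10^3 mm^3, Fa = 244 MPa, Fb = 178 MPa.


f_a = P / A = 208000.0 / 8347 = 24.9191 MPa
f_b = M / S = 45000000.0 / 118000.0 = 381.3559 MPa
Ratio = f_a / Fa + f_b / Fb
= 24.9191 / 244 + 381.3559 / 178
= 2.2446 (dimensionless)

2.2446 (dimensionless)


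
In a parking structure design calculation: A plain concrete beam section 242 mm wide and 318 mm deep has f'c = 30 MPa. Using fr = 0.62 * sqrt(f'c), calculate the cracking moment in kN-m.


fr = 0.62 * sqrt(30) = 0.62 * 5.4772 = 3.3959 MPa
I = 242 * 318^3 / 12 = 648508212.0 mm^4
y_t = 159.0 mm
M_cr = fr * I / y_t = 3.3959 * 648508212.0 / 159.0 N-mm
= 13.8507 kN-m

13.8507 kN-m


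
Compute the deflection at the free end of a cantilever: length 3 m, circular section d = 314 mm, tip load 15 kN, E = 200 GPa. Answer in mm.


I = pi * d^4 / 64 = pi * 314^4 / 64 = 477186876.19 mm^4
L = 3000.0 mm, P = 15000.0 N, E = 200000.0 MPa
delta = P * L^3 / (3 * E * I)
= 15000.0 * 3000.0^3 / (3 * 200000.0 * 477186876.19)
= 1.4145 mm

1.4145 mm


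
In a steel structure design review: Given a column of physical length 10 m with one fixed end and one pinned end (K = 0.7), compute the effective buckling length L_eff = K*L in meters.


L_eff = K * L
= 0.7 * 10
= 7.0 m

7.0 m


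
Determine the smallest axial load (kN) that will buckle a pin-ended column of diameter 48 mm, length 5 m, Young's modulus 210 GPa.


I = pi * d^4 / 64 = 260576.26 mm^4
L = 5000.0 mm
P_cr = pi^2 * E * I / L^2
= 9.8696 * 210000.0 * 260576.26 / 5000.0^2
= 21602.99 N = 21.603 kN

21.603 kN


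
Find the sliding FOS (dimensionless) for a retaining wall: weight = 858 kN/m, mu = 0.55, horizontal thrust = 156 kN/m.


Resisting force = mu * W = 0.55 * 858 = 471.9 kN/m
FOS = Resisting / Driving = 471.9 / 156
= 3.025 (dimensionless)

3.025 (dimensionless)


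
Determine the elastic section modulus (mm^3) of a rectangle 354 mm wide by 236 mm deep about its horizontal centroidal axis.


S = b * h^2 / 6
= 354 * 236^2 / 6
= 354 * 55696 / 6
= 3286064.0 mm^3

3286064.0 mm^3


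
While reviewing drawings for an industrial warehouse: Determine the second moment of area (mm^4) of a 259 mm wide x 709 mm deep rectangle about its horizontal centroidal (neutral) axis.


I = b * h^3 / 12
= 259 * 709^3 / 12
= 259 * 356400829 / 12
= 7692317892.58 mm^4

7692317892.58 mm^4


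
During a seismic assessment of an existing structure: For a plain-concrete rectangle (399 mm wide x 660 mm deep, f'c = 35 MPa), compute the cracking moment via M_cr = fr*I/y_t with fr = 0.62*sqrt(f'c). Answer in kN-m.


fr = 0.62 * sqrt(35) = 0.62 * 5.9161 = 3.668 MPa
I = 399 * 660^3 / 12 = 9559242000.0 mm^4
y_t = 330.0 mm
M_cr = fr * I / y_t = 3.668 * 9559242000.0 / 330.0 N-mm
= 106.2515 kN-m

106.2515 kN-m


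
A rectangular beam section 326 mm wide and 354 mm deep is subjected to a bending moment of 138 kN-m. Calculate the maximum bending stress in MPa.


I = b * h^3 / 12 = 326 * 354^3 / 12 = 1205163972.0 mm^4
y = h / 2 = 354 / 2 = 177.0 mm
M = 138 kN-m = 138000000.0 N-mm
sigma = M * y / I = 138000000.0 * 177.0 / 1205163972.0
= 20.27 MPa

20.27 MPa


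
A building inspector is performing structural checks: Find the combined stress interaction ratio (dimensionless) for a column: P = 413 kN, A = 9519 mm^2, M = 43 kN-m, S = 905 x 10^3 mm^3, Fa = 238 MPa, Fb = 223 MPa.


f_a = P / A = 413000.0 / 9519 = 43.3869 MPa
f_b = M / S = 43000000.0 / 905000.0 = 47.5138 MPa
Ratio = f_a / Fa + f_b / Fb
= 43.3869 / 238 + 47.5138 / 223
= 0.3954 (dimensionless)

0.3954 (dimensionless)


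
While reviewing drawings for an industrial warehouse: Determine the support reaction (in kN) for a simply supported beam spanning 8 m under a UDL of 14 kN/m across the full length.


Total load = w * L = 14 * 8 = 112 kN
By symmetry, each reaction R = total / 2 = 112 / 2 = 56.0 kN

56.0 kN


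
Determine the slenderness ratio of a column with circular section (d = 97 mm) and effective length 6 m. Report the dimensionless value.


Radius of gyration r = d / 4 = 97 / 4 = 24.25 mm
L_eff = 6000.0 mm
Slenderness ratio = L / r = 6000.0 / 24.25 = 247.42 (dimensionless)

247.42 (dimensionless)


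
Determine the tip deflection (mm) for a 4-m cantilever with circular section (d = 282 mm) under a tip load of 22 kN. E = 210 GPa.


I = pi * d^4 / 64 = pi * 282^4 / 64 = 310431892.12 mm^4
L = 4000.0 mm, P = 22000.0 N, E = 210000.0 MPa
delta = P * L^3 / (3 * E * I)
= 22000.0 * 4000.0^3 / (3 * 210000.0 * 310431892.12)
= 7.1994 mm

7.1994 mm


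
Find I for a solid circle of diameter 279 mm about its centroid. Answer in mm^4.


r = d / 2 = 279 / 2 = 139.5 mm
I = pi * r^4 / 4 = pi * 139.5^4 / 4
= 297431329.11 mm^4

297431329.11 mm^4


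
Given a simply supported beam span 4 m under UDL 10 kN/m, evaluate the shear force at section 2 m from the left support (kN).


R_A = w * L / 2 = 10 * 4 / 2 = 20.0 kN
V(x) = R_A - w * x = 20.0 - 10 * 2
= 0.0 kN

0.0 kN


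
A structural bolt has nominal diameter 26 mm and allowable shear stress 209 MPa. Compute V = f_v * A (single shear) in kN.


A = pi * d^2 / 4 = pi * 26^2 / 4 = 530.9292 mm^2
V = f_v * A / 1000 = 209 * 530.9292 / 1000
= 110.9642 kN

110.9642 kN


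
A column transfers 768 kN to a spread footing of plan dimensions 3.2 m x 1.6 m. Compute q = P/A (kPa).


A = 3.2 * 1.6 = 5.12 m^2
q = P / A = 768 / 5.12
= 150.0 kPa

150.0 kPa


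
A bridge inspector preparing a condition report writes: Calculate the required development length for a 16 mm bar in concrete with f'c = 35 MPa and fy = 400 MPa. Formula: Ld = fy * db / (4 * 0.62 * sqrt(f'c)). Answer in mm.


Ld = (fy * db) / (4 * 0.62 * sqrt(f'c))
= (400 * 16) / (4 * 0.62 * sqrt(35))
= 6400 / 14.6719
= 436.21 mm

436.21 mm


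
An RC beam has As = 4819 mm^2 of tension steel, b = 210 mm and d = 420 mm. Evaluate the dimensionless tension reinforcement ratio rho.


rho = As / (b * d)
= 4819 / (210 * 420)
= 4819 / 88200
= 0.054637 (dimensionless)

0.054637 (dimensionless)


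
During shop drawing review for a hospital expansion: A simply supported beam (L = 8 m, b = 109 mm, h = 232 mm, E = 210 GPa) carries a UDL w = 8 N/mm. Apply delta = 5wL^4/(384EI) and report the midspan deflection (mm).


I = 109 * 232^3 / 12 = 113425109.33 mm^4
L = 8000.0 mm, w = 8 N/mm, E = 210000.0 MPa
delta = 5 * w * L^4 / (384 * E * I)
= 5 * 8 * 8000.0^4 / (384 * 210000.0 * 113425109.33)
= 17.9127 mm

17.9127 mm


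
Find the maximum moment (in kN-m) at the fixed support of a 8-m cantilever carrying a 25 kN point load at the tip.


For a cantilever with a point load at the free end:
M_max = P * L = 25 * 8 = 200 kN-m

200 kN-m


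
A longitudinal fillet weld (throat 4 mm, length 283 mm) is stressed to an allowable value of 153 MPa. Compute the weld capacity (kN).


Strength = throat * length * allowable stress
= 4 * 283 * 153 N
= 173196 N
= 173.2 kN

173.2 kN


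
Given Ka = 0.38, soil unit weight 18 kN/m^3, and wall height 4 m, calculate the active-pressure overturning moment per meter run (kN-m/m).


Pa = 0.5 * Ka * gamma * H^2
= 0.5 * 0.38 * 18 * 4^2
= 54.72 kN/m
Arm = H / 3 = 4 / 3 = 1.3333 m
Mo = Pa * arm = Pa * H / 3 = 54.72 * 4 / 3 = 72.96 kN-m/m

72.96 kN-m/m


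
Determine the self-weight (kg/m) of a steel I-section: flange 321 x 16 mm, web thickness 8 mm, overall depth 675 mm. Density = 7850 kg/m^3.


A_flanges = 2 * 321 * 16 = 10272 mm^2
A_web = (675 - 2 * 16) * 8 = 5144 mm^2
A_total = 10272 + 5144 = 15416 mm^2 = 0.015416 m^2
Weight = rho * A = 7850 * 0.015416 = 121.0156 kg/m

121.0156 kg/m


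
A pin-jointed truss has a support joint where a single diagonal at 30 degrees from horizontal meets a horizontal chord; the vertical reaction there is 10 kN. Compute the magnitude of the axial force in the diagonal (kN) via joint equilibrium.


At the joint, only the diagonal has a vertical component, so vertical equilibrium gives:
F * sin(30) = 10
F = 10 / sin(30)
= 10 / 0.5
= 20.0 kN

20.0 kN


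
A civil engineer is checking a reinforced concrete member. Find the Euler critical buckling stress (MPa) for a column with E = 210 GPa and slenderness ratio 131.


sigma_cr = pi^2 * E / lambda^2
= 9.8696 * 210000.0 / 131^2
= 9.8696 * 210000.0 / 17161
= 120.7748 MPa

120.7748 MPa


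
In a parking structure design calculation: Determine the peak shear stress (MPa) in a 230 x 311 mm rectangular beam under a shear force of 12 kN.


A = b * h = 230 * 311 = 71530 mm^2
V = 12 kN = 12000.0 N
tau_max = 1.5 * V / A = 1.5 * 12000.0 / 71530
= 0.2516 MPa

0.2516 MPa


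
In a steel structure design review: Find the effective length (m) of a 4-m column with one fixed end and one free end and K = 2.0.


L_eff = K * L
= 2.0 * 4
= 8.0 m

8.0 m


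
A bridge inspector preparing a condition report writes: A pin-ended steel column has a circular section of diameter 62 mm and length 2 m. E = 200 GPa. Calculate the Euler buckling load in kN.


I = pi * d^4 / 64 = 725331.7 mm^4
L = 2000.0 mm
P_cr = pi^2 * E * I / L^2
= 9.8696 * 200000.0 * 725331.7 / 2000.0^2
= 357936.85 N = 357.9368 kN

357.9368 kN


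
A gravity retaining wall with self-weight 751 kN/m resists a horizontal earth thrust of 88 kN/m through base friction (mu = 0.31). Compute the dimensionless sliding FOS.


Resisting force = mu * W = 0.31 * 751 = 232.81 kN/m
FOS = Resisting / Driving = 232.81 / 88
= 2.6456 (dimensionless)

2.6456 (dimensionless)


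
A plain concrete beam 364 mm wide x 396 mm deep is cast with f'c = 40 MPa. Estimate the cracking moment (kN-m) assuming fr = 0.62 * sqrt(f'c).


fr = 0.62 * sqrt(40) = 0.62 * 6.3246 = 3.9212 MPa
I = 364 * 396^3 / 12 = 1883673792.0 mm^4
y_t = 198.0 mm
M_cr = fr * I / y_t = 3.9212 * 1883673792.0 / 198.0 N-mm
= 37.3046 kN-m

37.3046 kN-m


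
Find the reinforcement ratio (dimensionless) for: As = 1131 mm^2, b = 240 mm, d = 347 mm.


rho = As / (b * d)
= 1131 / (240 * 347)
= 1131 / 83280
= 0.013581 (dimensionless)

0.013581 (dimensionless)


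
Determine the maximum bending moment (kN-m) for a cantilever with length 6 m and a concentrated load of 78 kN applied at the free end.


For a cantilever with a point load at the free end:
M_max = P * L = 78 * 6 = 468 kN-m

468 kN-m


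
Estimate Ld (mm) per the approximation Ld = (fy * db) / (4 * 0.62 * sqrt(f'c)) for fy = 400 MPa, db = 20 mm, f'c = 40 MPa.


Ld = (fy * db) / (4 * 0.62 * sqrt(f'c))
= (400 * 20) / (4 * 0.62 * sqrt(40))
= 8000 / 15.6849
= 510.04 mm

510.04 mm


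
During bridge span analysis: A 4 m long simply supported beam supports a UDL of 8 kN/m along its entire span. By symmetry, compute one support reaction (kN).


Total load = w * L = 8 * 4 = 32 kN
By symmetry, each reaction R = total / 2 = 32 / 2 = 16.0 kN

16.0 kN


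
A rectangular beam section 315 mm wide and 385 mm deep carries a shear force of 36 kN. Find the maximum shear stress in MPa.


A = b * h = 315 * 385 = 121275 mm^2
V = 36 kN = 36000.0 N
tau_max = 1.5 * V / A = 1.5 * 36000.0 / 121275
= 0.4453 MPa

0.4453 MPa


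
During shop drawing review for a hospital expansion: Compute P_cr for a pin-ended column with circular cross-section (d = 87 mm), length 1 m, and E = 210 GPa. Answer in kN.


I = pi * d^4 / 64 = 2812204.57 mm^4
L = 1000.0 mm
P_cr = pi^2 * E * I / L^2
= 9.8696 * 210000.0 * 2812204.57 / 1000.0^2
= 5828622.78 N = 5828.6228 kN

5828.6228 kN


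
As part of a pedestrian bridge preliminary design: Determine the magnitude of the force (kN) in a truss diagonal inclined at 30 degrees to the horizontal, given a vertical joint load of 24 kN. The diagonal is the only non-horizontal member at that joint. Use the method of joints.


At the joint, only the diagonal has a vertical component, so vertical equilibrium gives:
F * sin(30) = 24
F = 24 / sin(30)
= 24 / 0.5
= 48.0 kN

48.0 kN


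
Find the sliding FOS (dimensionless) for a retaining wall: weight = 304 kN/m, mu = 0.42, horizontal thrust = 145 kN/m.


Resisting force = mu * W = 0.42 * 304 = 127.68 kN/m
FOS = Resisting / Driving = 127.68 / 145
= 0.8806 (dimensionless)

0.8806 (dimensionless)


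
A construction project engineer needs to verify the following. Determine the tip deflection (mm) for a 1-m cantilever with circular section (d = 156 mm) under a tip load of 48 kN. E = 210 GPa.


I = pi * d^4 / 64 = pi * 156^4 / 64 = 29071557.0 mm^4
L = 1000.0 mm, P = 48000.0 N, E = 210000.0 MPa
delta = P * L^3 / (3 * E * I)
= 48000.0 * 1000.0^3 / (3 * 210000.0 * 29071557.0)
= 2.6208 mm

2.6208 mm


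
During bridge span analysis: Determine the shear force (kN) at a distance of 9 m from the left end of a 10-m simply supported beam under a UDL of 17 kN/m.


R_A = w * L / 2 = 17 * 10 / 2 = 85.0 kN
V(x) = R_A - w * x = 85.0 - 17 * 9
= -68.0 kN

-68.0 kN


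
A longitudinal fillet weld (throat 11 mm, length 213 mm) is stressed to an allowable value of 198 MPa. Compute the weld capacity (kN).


Strength = throat * length * allowable stress
= 11 * 213 * 198 N
= 463914 N
= 463.91 kN

463.91 kN


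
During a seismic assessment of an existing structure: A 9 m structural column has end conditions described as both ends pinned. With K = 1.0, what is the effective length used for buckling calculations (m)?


L_eff = K * L
= 1.0 * 9
= 9.0 m

9.0 m


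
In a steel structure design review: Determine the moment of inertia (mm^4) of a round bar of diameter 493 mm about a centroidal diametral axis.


r = d / 2 = 493 / 2 = 246.5 mm
I = pi * r^4 / 4 = pi * 246.5^4 / 4
= 2899730094.25 mm^4

2899730094.25 mm^4


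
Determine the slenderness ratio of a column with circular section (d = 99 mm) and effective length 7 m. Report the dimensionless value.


Radius of gyration r = d / 4 = 99 / 4 = 24.75 mm
L_eff = 7000.0 mm
Slenderness ratio = L / r = 7000.0 / 24.75 = 282.83 (dimensionless)

282.83 (dimensionless)


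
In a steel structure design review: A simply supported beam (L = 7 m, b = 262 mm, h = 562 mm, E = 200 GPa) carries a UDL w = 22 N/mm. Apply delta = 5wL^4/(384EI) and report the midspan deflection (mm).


I = 262 * 562^3 / 12 = 3875511161.33 mm^4
L = 7000.0 mm, w = 22 N/mm, E = 200000.0 MPa
delta = 5 * w * L^4 / (384 * E * I)
= 5 * 22 * 7000.0^4 / (384 * 200000.0 * 3875511161.33)
= 0.8873 mm

0.8873 mm


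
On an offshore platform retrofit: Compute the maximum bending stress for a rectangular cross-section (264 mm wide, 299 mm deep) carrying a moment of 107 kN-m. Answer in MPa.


I = b * h^3 / 12 = 264 * 299^3 / 12 = 588079778.0 mm^4
y = h / 2 = 299 / 2 = 149.5 mm
M = 107 kN-m = 107000000.0 N-mm
sigma = M * y / I = 107000000.0 * 149.5 / 588079778.0
= 27.2 MPa

27.2 MPa


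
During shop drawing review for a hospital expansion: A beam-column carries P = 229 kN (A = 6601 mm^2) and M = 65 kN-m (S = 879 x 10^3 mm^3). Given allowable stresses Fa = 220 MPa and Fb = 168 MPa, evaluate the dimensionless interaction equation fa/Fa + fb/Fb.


f_a = P / A = 229000.0 / 6601 = 34.6917 MPa
f_b = M / S = 65000000.0 / 879000.0 = 73.9477 MPa
Ratio = f_a / Fa + f_b / Fb
= 34.6917 / 220 + 73.9477 / 168
= 0.5979 (dimensionless)

0.5979 (dimensionless)


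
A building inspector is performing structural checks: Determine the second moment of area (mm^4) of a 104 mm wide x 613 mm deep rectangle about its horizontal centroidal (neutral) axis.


I = b * h^3 / 12
= 104 * 613^3 / 12
= 104 * 230346397 / 12
= 1996335440.67 mm^4

1996335440.67 mm^4


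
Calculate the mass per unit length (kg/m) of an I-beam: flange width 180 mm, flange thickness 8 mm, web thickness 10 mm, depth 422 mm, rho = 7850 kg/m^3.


A_flanges = 2 * 180 * 8 = 2880 mm^2
A_web = (422 - 2 * 8) * 10 = 4060 mm^2
A_total = 2880 + 4060 = 6940 mm^2 = 0.006940 m^2
Weight = rho * A = 7850 * 0.006940 = 54.479 kg/m

54.479 kg/m


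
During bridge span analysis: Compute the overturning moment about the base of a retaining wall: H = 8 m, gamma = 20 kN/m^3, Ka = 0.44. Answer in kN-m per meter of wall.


Pa = 0.5 * Ka * gamma * H^2
= 0.5 * 0.44 * 20 * 8^2
= 281.6 kN/m
Arm = H / 3 = 8 / 3 = 2.6667 m
Mo = Pa * arm = Pa * H / 3 = 281.6 * 8 / 3 = 750.9333 kN-m/m

750.9333 kN-m/m


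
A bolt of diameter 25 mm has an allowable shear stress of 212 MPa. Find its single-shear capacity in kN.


A = pi * d^2 / 4 = pi * 25^2 / 4 = 490.8739 mm^2
V = f_v * A / 1000 = 212 * 490.8739 / 1000
= 104.0653 kN

104.0653 kN


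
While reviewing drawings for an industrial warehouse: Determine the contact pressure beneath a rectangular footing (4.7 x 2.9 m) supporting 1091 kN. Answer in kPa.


A = 4.7 * 2.9 = 13.63 m^2
q = P / A = 1091 / 13.63
= 80.044 kPa

80.044 kPa


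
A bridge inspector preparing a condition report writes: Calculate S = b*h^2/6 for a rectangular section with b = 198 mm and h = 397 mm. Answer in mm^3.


S = b * h^2 / 6
= 198 * 397^2 / 6
= 198 * 157609 / 6
= 5201097.0 mm^3

5201097.0 mm^3


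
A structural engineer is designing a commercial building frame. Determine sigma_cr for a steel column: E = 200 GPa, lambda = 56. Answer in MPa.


sigma_cr = pi^2 * E / lambda^2
= 9.8696 * 200000.0 / 56^2
= 9.8696 * 200000.0 / 3136
= 629.4391 MPa

629.4391 MPa


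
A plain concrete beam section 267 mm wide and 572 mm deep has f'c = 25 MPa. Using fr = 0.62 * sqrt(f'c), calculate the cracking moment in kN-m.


fr = 0.62 * sqrt(25) = 0.62 * 5.0 = 3.1 MPa
I = 267 * 572^3 / 12 = 4164070768.0 mm^4
y_t = 286.0 mm
M_cr = fr * I / y_t = 3.1 * 4164070768.0 / 286.0 N-mm
= 45.135 kN-m

45.135 kN-m


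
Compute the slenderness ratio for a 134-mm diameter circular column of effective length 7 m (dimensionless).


Radius of gyration r = d / 4 = 134 / 4 = 33.5 mm
L_eff = 7000.0 mm
Slenderness ratio = L / r = 7000.0 / 33.5 = 208.96 (dimensionless)

208.96 (dimensionless)


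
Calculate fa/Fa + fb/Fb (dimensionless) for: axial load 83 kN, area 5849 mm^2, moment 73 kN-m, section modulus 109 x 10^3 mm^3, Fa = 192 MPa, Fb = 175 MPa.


f_a = P / A = 83000.0 / 5849 = 14.1905 MPa
f_b = M / S = 73000000.0 / 109000.0 = 669.7248 MPa
Ratio = f_a / Fa + f_b / Fb
= 14.1905 / 192 + 669.7248 / 175
= 3.9009 (dimensionless)

3.9009 (dimensionless)


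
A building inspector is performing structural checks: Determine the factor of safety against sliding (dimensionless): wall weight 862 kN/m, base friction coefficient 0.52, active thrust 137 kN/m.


Resisting force = mu * W = 0.52 * 862 = 448.24 kN/m
FOS = Resisting / Driving = 448.24 / 137
= 3.2718 (dimensionless)

3.2718 (dimensionless)


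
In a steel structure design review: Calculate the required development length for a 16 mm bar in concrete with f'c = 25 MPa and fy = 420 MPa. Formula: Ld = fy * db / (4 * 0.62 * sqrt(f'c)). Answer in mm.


Ld = (fy * db) / (4 * 0.62 * sqrt(f'c))
= (420 * 16) / (4 * 0.62 * sqrt(25))
= 6720 / 12.4
= 541.94 mm

541.94 mm


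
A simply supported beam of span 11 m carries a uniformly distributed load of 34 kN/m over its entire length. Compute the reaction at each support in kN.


Total load = w * L = 34 * 11 = 374 kN
By symmetry, each reaction R = total / 2 = 374 / 2 = 187.0 kN

187.0 kN


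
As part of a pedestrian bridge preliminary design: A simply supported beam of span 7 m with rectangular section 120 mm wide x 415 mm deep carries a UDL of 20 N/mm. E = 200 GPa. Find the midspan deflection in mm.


I = 120 * 415^3 / 12 = 714733750.0 mm^4
L = 7000.0 mm, w = 20 N/mm, E = 200000.0 MPa
delta = 5 * w * L^4 / (384 * E * I)
= 5 * 20 * 7000.0^4 / (384 * 200000.0 * 714733750.0)
= 4.3741 mm

4.3741 mm


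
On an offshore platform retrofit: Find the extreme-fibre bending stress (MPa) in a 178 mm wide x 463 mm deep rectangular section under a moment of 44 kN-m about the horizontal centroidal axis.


I = b * h^3 / 12 = 178 * 463^3 / 12 = 1472250563.83 mm^4
y = h / 2 = 463 / 2 = 231.5 mm
M = 44 kN-m = 44000000.0 N-mm
sigma = M * y / I = 44000000.0 * 231.5 / 1472250563.83
= 6.92 MPa

6.92 MPa


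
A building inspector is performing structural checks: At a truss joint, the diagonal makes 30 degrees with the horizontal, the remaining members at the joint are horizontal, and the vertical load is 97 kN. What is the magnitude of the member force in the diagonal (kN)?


At the joint, only the diagonal has a vertical component, so vertical equilibrium gives:
F * sin(30) = 97
F = 97 / sin(30)
= 97 / 0.5
= 194.0 kN

194.0 kN


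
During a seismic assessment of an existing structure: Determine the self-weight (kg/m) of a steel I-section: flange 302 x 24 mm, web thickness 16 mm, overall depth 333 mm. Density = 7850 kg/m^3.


A_flanges = 2 * 302 * 24 = 14496 mm^2
A_web = (333 - 2 * 24) * 16 = 4560 mm^2
A_total = 14496 + 4560 = 19056 mm^2 = 0.019056 m^2
Weight = rho * A = 7850 * 0.019056 = 149.5896 kg/m

149.5896 kg/m


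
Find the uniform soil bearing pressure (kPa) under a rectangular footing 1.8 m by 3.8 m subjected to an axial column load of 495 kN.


A = 1.8 * 3.8 = 6.84 m^2
q = P / A = 495 / 6.84
= 72.3684 kPa

72.3684 kPa


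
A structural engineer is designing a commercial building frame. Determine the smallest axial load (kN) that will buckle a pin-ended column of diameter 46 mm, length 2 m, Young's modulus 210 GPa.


I = pi * d^4 / 64 = 219786.61 mm^4
L = 2000.0 mm
P_cr = pi^2 * E * I / L^2
= 9.8696 * 210000.0 * 219786.61 / 2000.0^2
= 113883.36 N = 113.8834 kN

113.8834 kN


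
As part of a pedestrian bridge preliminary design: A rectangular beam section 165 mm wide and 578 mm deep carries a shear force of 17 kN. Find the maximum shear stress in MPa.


A = b * h = 165 * 578 = 95370 mm^2
V = 17 kN = 17000.0 N
tau_max = 1.5 * V / A = 1.5 * 17000.0 / 95370
= 0.2674 MPa

0.2674 MPa


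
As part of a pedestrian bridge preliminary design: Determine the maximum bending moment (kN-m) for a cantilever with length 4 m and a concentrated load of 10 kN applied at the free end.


For a cantilever with a point load at the free end:
M_max = P * L = 10 * 4 = 40 kN-m

40 kN-m


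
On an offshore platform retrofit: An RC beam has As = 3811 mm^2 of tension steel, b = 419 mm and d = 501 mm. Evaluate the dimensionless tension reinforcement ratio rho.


rho = As / (b * d)
= 3811 / (419 * 501)
= 3811 / 209919
= 0.018155 (dimensionless)

0.018155 (dimensionless)


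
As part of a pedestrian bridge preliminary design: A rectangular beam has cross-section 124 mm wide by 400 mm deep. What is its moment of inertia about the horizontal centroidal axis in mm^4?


I = b * h^3 / 12
= 124 * 400^3 / 12
= 124 * 64000000 / 12
= 661333333.33 mm^4

661333333.33 mm^4


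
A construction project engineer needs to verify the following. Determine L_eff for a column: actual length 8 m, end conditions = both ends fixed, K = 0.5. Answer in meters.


L_eff = K * L
= 0.5 * 8
= 4.0 m

4.0 m


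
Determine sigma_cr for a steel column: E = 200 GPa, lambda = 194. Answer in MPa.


sigma_cr = pi^2 * E / lambda^2
= 9.8696 * 200000.0 / 194^2
= 9.8696 * 200000.0 / 37636
= 52.4477 MPa

52.4477 MPa


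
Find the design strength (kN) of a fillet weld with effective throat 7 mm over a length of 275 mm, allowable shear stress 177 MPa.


Strength = throat * length * allowable stress
= 7 * 275 * 177 N
= 340725 N
= 340.73 kN

340.73 kN


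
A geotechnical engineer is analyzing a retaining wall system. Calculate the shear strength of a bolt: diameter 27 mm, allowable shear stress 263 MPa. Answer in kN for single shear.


A = pi * d^2 / 4 = pi * 27^2 / 4 = 572.5553 mm^2
V = f_v * A / 1000 = 263 * 572.5553 / 1000
= 150.582 kN

150.582 kN


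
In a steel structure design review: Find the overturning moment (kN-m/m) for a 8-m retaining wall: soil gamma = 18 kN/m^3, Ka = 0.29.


Pa = 0.5 * Ka * gamma * H^2
= 0.5 * 0.29 * 18 * 8^2
= 167.04 kN/m
Arm = H / 3 = 8 / 3 = 2.6667 m
Mo = Pa * arm = Pa * H / 3 = 167.04 * 8 / 3 = 445.44 kN-m/m

445.44 kN-m/m


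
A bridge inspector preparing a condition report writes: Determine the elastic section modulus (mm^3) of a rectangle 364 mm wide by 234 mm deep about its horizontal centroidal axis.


S = b * h^2 / 6
= 364 * 234^2 / 6
= 364 * 54756 / 6
= 3321864.0 mm^3

3321864.0 mm^3


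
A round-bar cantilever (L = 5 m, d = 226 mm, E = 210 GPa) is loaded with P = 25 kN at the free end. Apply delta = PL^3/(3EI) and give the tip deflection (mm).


I = pi * d^4 / 64 = pi * 226^4 / 64 = 128057097.88 mm^4
L = 5000.0 mm, P = 25000.0 N, E = 210000.0 MPa
delta = P * L^3 / (3 * E * I)
= 25000.0 * 5000.0^3 / (3 * 210000.0 * 128057097.88)
= 38.7352 mm

38.7352 mm


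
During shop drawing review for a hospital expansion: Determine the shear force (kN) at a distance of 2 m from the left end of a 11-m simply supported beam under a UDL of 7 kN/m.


R_A = w * L / 2 = 7 * 11 / 2 = 38.5 kN
V(x) = R_A - w * x = 38.5 - 7 * 2
= 24.5 kN

24.5 kN


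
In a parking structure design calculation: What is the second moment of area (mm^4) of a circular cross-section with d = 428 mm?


r = d / 2 = 428 / 2 = 214.0 mm
I = pi * r^4 / 4 = pi * 214.0^4 / 4
= 1647194846.15 mm^4

1647194846.15 mm^4


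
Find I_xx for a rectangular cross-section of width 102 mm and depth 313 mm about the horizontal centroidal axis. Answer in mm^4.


I = b * h^3 / 12
= 102 * 313^3 / 12
= 102 * 30664297 / 12
= 260646524.5 mm^4

260646524.5 mm^4


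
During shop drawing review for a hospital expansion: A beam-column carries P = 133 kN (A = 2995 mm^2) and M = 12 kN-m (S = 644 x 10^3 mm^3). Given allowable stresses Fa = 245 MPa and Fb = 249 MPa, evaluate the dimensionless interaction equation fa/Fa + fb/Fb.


f_a = P / A = 133000.0 / 2995 = 44.4073 MPa
f_b = M / S = 12000000.0 / 644000.0 = 18.6335 MPa
Ratio = f_a / Fa + f_b / Fb
= 44.4073 / 245 + 18.6335 / 249
= 0.2561 (dimensionless)

0.2561 (dimensionless)


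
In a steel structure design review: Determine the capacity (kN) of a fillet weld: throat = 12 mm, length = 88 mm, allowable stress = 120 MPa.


Strength = throat * length * allowable stress
= 12 * 88 * 120 N
= 126720 N
= 126.72 kN

126.72 kN


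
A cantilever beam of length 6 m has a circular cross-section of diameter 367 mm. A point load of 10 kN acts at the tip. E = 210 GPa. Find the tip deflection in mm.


I = pi * d^4 / 64 = pi * 367^4 / 64 = 890500475.54 mm^4
L = 6000.0 mm, P = 10000.0 N, E = 210000.0 MPa
delta = P * L^3 / (3 * E * I)
= 10000.0 * 6000.0^3 / (3 * 210000.0 * 890500475.54)
= 3.8502 mm

3.8502 mm


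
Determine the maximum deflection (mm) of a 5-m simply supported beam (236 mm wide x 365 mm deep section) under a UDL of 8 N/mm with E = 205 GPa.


I = 236 * 365^3 / 12 = 956333458.33 mm^4
L = 5000.0 mm, w = 8 N/mm, E = 205000.0 MPa
delta = 5 * w * L^4 / (384 * E * I)
= 5 * 8 * 5000.0^4 / (384 * 205000.0 * 956333458.33)
= 0.3321 mm

0.3321 mm


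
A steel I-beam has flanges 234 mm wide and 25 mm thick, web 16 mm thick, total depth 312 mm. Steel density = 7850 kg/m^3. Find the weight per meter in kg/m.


A_flanges = 2 * 234 * 25 = 11700 mm^2
A_web = (312 - 2 * 25) * 16 = 4192 mm^2
A_total = 11700 + 4192 = 15892 mm^2 = 0.015892 m^2
Weight = rho * A = 7850 * 0.015892 = 124.7522 kg/m

124.7522 kg/m


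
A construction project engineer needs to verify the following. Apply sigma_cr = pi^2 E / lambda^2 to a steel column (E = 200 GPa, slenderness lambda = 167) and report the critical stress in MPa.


sigma_cr = pi^2 * E / lambda^2
= 9.8696 * 200000.0 / 167^2
= 9.8696 * 200000.0 / 27889
= 70.7778 MPa

70.7778 MPa


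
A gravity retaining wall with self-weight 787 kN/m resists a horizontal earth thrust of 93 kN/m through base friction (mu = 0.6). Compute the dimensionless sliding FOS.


Resisting force = mu * W = 0.6 * 787 = 472.2 kN/m
FOS = Resisting / Driving = 472.2 / 93
= 5.0774 (dimensionless)

5.0774 (dimensionless)


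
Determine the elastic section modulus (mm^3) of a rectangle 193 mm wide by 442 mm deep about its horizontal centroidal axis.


S = b * h^2 / 6
= 193 * 442^2 / 6
= 193 * 195364 / 6
= 6284208.67 mm^3

6284208.67 mm^3


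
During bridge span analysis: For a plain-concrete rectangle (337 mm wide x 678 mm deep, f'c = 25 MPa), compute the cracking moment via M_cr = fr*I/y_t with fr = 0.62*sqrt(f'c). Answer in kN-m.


fr = 0.62 * sqrt(25) = 0.62 * 5.0 = 3.1 MPa
I = 337 * 678^3 / 12 = 8752613202.0 mm^4
y_t = 339.0 mm
M_cr = fr * I / y_t = 3.1 * 8752613202.0 / 339.0 N-mm
= 80.0386 kN-m

80.0386 kN-m


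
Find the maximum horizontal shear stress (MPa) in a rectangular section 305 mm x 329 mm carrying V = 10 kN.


A = b * h = 305 * 329 = 100345 mm^2
V = 10 kN = 10000.0 N
tau_max = 1.5 * V / A = 1.5 * 10000.0 / 100345
= 0.1495 MPa

0.1495 MPa


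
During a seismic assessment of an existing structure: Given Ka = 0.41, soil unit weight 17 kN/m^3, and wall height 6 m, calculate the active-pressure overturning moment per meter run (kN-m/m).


Pa = 0.5 * Ka * gamma * H^2
= 0.5 * 0.41 * 17 * 6^2
= 125.46 kN/m
Arm = H / 3 = 6 / 3 = 2.0 m
Mo = Pa * arm = Pa * H / 3 = 125.46 * 6 / 3 = 250.92 kN-m/m

250.92 kN-m/m


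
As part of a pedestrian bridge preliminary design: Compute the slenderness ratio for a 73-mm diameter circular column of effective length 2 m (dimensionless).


Radius of gyration r = d / 4 = 73 / 4 = 18.25 mm
L_eff = 2000.0 mm
Slenderness ratio = L / r = 2000.0 / 18.25 = 109.59 (dimensionless)

109.59 (dimensionless)


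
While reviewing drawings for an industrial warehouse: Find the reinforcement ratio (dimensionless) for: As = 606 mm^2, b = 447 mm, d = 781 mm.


rho = As / (b * d)
= 606 / (447 * 781)
= 606 / 349107
= 0.001736 (dimensionless)

0.001736 (dimensionless)


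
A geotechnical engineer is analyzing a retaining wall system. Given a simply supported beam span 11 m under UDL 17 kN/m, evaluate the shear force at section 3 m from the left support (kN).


R_A = w * L / 2 = 17 * 11 / 2 = 93.5 kN
V(x) = R_A - w * x = 93.5 - 17 * 3
= 42.5 kN

42.5 kN


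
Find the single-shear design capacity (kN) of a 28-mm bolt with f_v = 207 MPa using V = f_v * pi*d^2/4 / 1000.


A = pi * d^2 / 4 = pi * 28^2 / 4 = 615.7522 mm^2
V = f_v * A / 1000 = 207 * 615.7522 / 1000
= 127.4607 kN

127.4607 kN


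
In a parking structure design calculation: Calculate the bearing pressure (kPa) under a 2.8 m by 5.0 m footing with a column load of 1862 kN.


A = 2.8 * 5.0 = 14.0 m^2
q = P / A = 1862 / 14.0
= 133.0 kPa

133.0 kPa


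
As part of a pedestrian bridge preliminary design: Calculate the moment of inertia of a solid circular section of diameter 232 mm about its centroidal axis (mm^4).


r = d / 2 = 232 / 2 = 116.0 mm
I = pi * r^4 / 4 = pi * 116.0^4 / 4
= 142207282.79 mm^4

142207282.79 mm^4


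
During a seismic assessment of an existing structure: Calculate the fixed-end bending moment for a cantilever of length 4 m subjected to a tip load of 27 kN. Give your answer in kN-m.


For a cantilever with a point load at the free end:
M_max = P * L = 27 * 4 = 108 kN-m

108 kN-m


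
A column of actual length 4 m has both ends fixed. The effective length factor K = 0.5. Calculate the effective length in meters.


L_eff = K * L
= 0.5 * 4
= 2.0 m

2.0 m


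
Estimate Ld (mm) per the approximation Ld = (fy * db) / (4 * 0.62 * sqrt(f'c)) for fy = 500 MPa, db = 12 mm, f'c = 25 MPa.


Ld = (fy * db) / (4 * 0.62 * sqrt(f'c))
= (500 * 12) / (4 * 0.62 * sqrt(25))
= 6000 / 12.4
= 483.87 mm

483.87 mm


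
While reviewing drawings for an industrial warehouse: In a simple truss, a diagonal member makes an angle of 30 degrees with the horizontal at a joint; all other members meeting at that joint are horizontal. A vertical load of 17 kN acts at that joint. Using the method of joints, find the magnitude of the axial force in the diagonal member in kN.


At the joint, only the diagonal has a vertical component, so vertical equilibrium gives:
F * sin(30) = 17
F = 17 / sin(30)
= 17 / 0.5
= 34.0 kN

34.0 kN


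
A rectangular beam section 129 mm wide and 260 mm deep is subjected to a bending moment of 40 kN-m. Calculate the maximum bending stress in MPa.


I = b * h^3 / 12 = 129 * 260^3 / 12 = 188942000.0 mm^4
y = h / 2 = 260 / 2 = 130.0 mm
M = 40 kN-m = 40000000.0 N-mm
sigma = M * y / I = 40000000.0 * 130.0 / 188942000.0
= 27.52 MPa

27.52 MPa


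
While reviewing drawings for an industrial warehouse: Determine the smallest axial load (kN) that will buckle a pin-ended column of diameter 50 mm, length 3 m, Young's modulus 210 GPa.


I = pi * d^4 / 64 = 306796.16 mm^4
L = 3000.0 mm
P_cr = pi^2 * E * I / L^2
= 9.8696 * 210000.0 * 306796.16 / 3000.0^2
= 70652.32 N = 70.6523 kN

70.6523 kN


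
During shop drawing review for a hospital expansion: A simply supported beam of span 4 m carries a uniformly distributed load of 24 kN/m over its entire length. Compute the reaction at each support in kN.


Total load = w * L = 24 * 4 = 96 kN
By symmetry, each reaction R = total / 2 = 96 / 2 = 48.0 kN

48.0 kN


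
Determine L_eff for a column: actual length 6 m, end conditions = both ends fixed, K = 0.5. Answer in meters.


L_eff = K * L
= 0.5 * 6
= 3.0 m

3.0 m


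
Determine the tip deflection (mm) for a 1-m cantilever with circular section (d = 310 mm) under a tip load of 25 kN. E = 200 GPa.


I = pi * d^4 / 64 = pi * 310^4 / 64 = 453332310.79 mm^4
L = 1000.0 mm, P = 25000.0 N, E = 200000.0 MPa
delta = P * L^3 / (3 * E * I)
= 25000.0 * 1000.0^3 / (3 * 200000.0 * 453332310.79)
= 0.0919 mm

0.0919 mm


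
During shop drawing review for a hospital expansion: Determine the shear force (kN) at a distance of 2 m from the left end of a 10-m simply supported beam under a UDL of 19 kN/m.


R_A = w * L / 2 = 19 * 10 / 2 = 95.0 kN
V(x) = R_A - w * x = 95.0 - 19 * 2
= 57.0 kN

57.0 kN


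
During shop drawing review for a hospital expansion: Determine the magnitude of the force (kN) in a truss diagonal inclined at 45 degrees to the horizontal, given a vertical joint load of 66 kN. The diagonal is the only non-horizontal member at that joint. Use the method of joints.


At the joint, only the diagonal has a vertical component, so vertical equilibrium gives:
F * sin(45) = 66
F = 66 / sin(45)
= 66 / 0.707107
= 93.34 kN

93.34 kN


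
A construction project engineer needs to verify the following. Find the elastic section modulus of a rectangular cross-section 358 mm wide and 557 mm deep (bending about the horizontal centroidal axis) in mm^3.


S = b * h^2 / 6
= 358 * 557^2 / 6
= 358 * 310249 / 6
= 18511523.67 mm^3

18511523.67 mm^3


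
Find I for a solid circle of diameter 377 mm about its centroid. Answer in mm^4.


r = d / 2 = 377 / 2 = 188.5 mm
I = pi * r^4 / 4 = pi * 188.5^4 / 4
= 991597217.73 mm^4

991597217.73 mm^4


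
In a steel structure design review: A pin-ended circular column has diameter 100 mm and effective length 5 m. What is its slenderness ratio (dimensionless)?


Radius of gyration r = d / 4 = 100 / 4 = 25.0 mm
L_eff = 5000.0 mm
Slenderness ratio = L / r = 5000.0 / 25.0 = 200.0 (dimensionless)

200.0 (dimensionless)


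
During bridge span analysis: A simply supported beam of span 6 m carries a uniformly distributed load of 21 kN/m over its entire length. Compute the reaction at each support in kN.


Total load = w * L = 21 * 6 = 126 kN
By symmetry, each reaction R = total / 2 = 126 / 2 = 63.0 kN

63.0 kN


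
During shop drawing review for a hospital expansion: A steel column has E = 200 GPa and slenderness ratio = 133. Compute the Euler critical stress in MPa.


sigma_cr = pi^2 * E / lambda^2
= 9.8696 * 200000.0 / 133^2
= 9.8696 * 200000.0 / 17689
= 111.5903 MPa

111.5903 MPa
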